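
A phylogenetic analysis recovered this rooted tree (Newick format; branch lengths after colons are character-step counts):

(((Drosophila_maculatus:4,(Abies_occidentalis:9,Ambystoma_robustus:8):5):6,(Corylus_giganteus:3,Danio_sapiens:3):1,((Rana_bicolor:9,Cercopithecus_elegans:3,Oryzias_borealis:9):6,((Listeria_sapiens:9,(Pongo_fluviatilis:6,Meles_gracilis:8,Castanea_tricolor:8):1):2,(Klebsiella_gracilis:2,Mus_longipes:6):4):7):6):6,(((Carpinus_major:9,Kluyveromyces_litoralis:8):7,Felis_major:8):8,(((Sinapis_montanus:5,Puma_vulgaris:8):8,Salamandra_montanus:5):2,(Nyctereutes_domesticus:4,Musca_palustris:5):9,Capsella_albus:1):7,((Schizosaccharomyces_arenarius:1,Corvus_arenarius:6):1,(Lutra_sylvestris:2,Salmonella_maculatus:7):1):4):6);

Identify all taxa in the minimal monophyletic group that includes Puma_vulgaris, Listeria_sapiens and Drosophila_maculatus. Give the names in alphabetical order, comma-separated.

Tracing Puma_vulgaris: it sits inside (Sinapis_montanus,Puma_vulgaris).
Tracing Listeria_sapiens: it sits inside (Listeria_sapiens,(Pongo_fluviatilis,Meles_gracilis,Castanea_tricolor)).
Tracing Drosophila_maculatus: it sits inside (Drosophila_maculatus,(Abies_occidentalis,Ambystoma_robustus)).
The smallest clade enclosing all 3 is the whole tree (their MRCA is the root), so the answer is all 27 tips in alphabetical order.

Abies_occidentalis, Ambystoma_robustus, Capsella_albus, Carpinus_major, Castanea_tricolor, Cercopithecus_elegans, Corvus_arenarius, Corylus_giganteus, Danio_sapiens, Drosophila_maculatus, Felis_major, Klebsiella_gracilis, Kluyveromyces_litoralis, Listeria_sapiens, Lutra_sylvestris, Meles_gracilis, Mus_longipes, Musca_palustris, Nyctereutes_domesticus, Oryzias_borealis, Pongo_fluviatilis, Puma_vulgaris, Rana_bicolor, Salamandra_montanus, Salmonella_maculatus, Schizosaccharomyces_arenarius, Sinapis_montanus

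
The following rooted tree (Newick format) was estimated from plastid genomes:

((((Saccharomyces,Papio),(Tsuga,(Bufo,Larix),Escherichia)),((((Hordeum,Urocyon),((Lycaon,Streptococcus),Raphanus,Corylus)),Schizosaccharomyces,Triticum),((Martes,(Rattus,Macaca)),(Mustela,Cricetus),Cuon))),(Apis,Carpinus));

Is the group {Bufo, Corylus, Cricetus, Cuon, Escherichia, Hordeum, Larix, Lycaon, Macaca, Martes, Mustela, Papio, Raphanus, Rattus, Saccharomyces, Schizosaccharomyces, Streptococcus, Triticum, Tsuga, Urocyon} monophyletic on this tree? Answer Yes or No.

The most recent common ancestor of these taxa subtends (((Saccharomyces,Papio),(Tsuga,(Bufo,Larix),Escherichia)),((((Hordeum,Urocyon),((Lycaon,Streptococcus),Raphanus,Corylus)),Schizosaccharomyces,Triticum),((Martes,(Rattus,Macaca)),(Mustela,Cricetus),Cuon))).
That clade has exactly 20 tips — every listed taxon and nothing else — so the group is monophyletic.

Yes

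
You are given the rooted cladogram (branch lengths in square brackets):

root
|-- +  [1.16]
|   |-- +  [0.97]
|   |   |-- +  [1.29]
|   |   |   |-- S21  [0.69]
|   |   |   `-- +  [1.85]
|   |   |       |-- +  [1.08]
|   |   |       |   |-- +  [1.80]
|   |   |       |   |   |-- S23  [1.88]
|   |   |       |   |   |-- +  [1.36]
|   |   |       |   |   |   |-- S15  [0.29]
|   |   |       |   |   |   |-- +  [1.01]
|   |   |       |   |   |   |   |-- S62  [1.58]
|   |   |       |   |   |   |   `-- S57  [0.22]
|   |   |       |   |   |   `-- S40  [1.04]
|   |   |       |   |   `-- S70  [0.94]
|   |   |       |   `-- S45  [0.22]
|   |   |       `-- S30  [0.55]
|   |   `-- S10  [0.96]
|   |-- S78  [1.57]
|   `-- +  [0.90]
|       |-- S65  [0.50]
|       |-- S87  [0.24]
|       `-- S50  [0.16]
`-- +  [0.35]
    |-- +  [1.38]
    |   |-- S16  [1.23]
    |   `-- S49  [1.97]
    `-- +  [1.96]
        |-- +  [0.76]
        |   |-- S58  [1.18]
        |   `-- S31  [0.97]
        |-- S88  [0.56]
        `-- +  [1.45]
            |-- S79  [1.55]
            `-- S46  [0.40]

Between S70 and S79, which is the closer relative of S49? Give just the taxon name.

The MRCA of S49 and S79 subtends ((S16,S49),((S58,S31),S88,(S79,S46))) (7 taxa).
The MRCA of S49 and S70 is the root, subtending the entire tree (21 taxa).
The first is nested inside the second, so S49 shares a more recent common ancestor with S79.

S79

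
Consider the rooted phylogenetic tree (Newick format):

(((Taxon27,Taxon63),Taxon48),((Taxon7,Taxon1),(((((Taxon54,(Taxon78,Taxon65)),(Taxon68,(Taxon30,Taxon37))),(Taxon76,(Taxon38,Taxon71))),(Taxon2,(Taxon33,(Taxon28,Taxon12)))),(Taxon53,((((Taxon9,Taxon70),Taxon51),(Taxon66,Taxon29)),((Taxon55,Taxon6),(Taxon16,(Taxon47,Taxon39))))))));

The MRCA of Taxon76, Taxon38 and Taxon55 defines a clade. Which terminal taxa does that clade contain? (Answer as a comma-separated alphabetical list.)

Taxon12, Taxon16, Taxon2, Taxon28, Taxon29, Taxon30, Taxon33, Taxon37, Taxon38, Taxon39, Taxon47, Taxon51, Taxon53, Taxon54, Taxon55, Taxon6, Taxon65, Taxon66, Taxon68, Taxon70, Taxon71, Taxon76, Taxon78, Taxon9

Tracing Taxon76: it sits inside (Taxon76,(Taxon38,Taxon71)).
Tracing Taxon38: it sits inside (Taxon38,Taxon71).
Tracing Taxon55: it sits inside (Taxon55,Taxon6).
The smallest clade enclosing all 3 is (((((Taxon54,(Taxon78,Taxon65)),(Taxon68,(Taxon30,Taxon37))),(Taxon76,(Taxon38,Taxon71))),(Taxon2,(Taxon33,(Taxon28,Taxon12)))),(Taxon53,((((Taxon9,Taxon70),Taxon51),(Taxon66,Taxon29)),((Taxon55,Taxon6),(Taxon16,(Taxon47,Taxon39)))))); the answer is its 24 terminal taxa in alphabetical order.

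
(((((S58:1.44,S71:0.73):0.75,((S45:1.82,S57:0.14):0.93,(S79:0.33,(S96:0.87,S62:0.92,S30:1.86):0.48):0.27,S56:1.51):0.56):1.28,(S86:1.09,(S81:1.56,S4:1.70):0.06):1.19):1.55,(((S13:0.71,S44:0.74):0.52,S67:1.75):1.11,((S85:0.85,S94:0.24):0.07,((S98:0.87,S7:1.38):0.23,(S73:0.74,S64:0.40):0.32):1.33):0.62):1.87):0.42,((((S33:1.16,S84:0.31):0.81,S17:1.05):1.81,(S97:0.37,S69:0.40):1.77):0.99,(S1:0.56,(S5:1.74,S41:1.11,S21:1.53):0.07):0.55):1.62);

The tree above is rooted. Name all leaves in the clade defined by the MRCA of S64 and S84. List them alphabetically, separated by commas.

Tracing S64: it sits inside (S73,S64).
Tracing S84: it sits inside (S33,S84).
The smallest clade enclosing both is the whole tree (their MRCA is the root), so the answer is all 30 tips in alphabetical order.

S1, S13, S17, S21, S30, S33, S4, S41, S44, S45, S5, S56, S57, S58, S62, S64, S67, S69, S7, S71, S73, S79, S81, S84, S85, S86, S94, S96, S97, S98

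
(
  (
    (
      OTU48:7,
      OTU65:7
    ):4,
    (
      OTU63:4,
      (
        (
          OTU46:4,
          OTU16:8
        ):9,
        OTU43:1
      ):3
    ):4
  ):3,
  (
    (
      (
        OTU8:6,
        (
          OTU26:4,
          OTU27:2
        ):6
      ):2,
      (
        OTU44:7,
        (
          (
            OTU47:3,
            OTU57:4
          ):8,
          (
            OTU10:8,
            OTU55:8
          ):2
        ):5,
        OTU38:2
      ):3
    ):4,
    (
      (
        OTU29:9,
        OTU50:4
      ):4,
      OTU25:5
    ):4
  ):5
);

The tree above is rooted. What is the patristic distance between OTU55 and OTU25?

The path runs OTU55 → … → MRCA → … → OTU25; the MRCA is the node subtending (((OTU8,(OTU26,OTU27)),(OTU44,((OTU47,OTU57),(OTU10,OTU55)),OTU38)),((OTU29,OTU50),OTU25)).
Branch lengths along that path: 8 + 2 + 5 + 3 + 4 + 4 + 5 = 31.

31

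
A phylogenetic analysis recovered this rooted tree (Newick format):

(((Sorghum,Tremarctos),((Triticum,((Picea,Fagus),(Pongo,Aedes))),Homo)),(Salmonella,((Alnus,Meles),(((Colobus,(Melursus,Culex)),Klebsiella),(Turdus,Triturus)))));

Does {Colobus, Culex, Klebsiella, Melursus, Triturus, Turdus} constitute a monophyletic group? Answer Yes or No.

The most recent common ancestor of these taxa subtends (((Colobus,(Melursus,Culex)),Klebsiella),(Turdus,Triturus)).
That clade has exactly 6 tips — every listed taxon and nothing else — so the group is monophyletic.

Yes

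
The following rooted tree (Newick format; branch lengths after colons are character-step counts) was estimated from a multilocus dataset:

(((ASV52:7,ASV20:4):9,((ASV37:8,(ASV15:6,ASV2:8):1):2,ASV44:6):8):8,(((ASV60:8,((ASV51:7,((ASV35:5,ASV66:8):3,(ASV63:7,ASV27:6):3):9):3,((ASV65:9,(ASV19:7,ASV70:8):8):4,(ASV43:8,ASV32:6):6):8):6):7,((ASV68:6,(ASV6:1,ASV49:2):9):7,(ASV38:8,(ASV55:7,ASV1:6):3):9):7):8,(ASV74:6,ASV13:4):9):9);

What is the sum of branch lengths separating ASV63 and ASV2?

The path runs ASV63 → … → MRCA → … → ASV2; the MRCA is the root of the tree.
Branch lengths along that path: 7 + 3 + 9 + 3 + 6 + 7 + 8 + 9 + 8 + 8 + 2 + 1 + 8 = 79.

79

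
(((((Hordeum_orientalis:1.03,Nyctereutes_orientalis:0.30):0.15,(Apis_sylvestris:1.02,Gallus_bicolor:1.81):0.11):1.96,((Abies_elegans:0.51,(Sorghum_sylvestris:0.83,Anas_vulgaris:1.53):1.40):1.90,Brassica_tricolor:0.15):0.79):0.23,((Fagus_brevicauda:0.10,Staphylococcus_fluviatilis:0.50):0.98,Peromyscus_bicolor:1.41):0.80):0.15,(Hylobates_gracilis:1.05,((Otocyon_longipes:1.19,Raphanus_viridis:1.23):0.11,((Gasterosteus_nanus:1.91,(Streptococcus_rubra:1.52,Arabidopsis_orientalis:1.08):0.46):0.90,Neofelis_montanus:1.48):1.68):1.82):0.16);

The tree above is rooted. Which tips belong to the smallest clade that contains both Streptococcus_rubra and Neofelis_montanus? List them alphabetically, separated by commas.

Arabidopsis_orientalis, Gasterosteus_nanus, Neofelis_montanus, Streptococcus_rubra

Tracing Streptococcus_rubra: it sits inside (Streptococcus_rubra,Arabidopsis_orientalis).
Tracing Neofelis_montanus: it sits inside ((Gasterosteus_nanus,(Streptococcus_rubra,Arabidopsis_orientalis)),Neofelis_montanus).
The smallest clade enclosing both is ((Gasterosteus_nanus,(Streptococcus_rubra,Arabidopsis_orientalis)),Neofelis_montanus); the answer is its 4 terminal taxa in alphabetical order.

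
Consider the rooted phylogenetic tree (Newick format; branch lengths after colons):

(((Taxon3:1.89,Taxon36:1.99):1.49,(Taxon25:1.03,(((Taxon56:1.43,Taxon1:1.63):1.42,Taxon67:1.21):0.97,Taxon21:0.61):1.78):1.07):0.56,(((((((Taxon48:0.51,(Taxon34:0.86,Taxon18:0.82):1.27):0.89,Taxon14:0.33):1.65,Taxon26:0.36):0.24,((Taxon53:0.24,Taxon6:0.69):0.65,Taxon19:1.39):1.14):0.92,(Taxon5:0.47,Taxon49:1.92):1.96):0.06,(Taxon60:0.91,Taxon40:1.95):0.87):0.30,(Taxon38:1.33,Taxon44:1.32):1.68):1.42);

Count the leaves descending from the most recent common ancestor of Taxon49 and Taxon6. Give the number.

The MRCA of Taxon49 and Taxon6 is the node subtending (((((Taxon48,(Taxon34,Taxon18)),Taxon14),Taxon26),((Taxon53,Taxon6),Taxon19)),(Taxon5,Taxon49)).
That clade contains 10 terminal taxa: Taxon14, Taxon18, Taxon19, Taxon26, Taxon34, Taxon48, Taxon49, Taxon5, Taxon53, Taxon6.

10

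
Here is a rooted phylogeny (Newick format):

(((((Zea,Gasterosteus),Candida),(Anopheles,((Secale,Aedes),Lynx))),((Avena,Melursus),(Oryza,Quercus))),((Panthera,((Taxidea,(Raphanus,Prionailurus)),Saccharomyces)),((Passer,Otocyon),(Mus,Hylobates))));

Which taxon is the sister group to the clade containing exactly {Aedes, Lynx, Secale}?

The clade containing exactly {Aedes, Lynx, Secale} attaches to the tree at the node subtending (Anopheles,((Secale,Aedes),Lynx)).
The other lineage descending from that same node — the sister group — is the single tip Anopheles.

Anopheles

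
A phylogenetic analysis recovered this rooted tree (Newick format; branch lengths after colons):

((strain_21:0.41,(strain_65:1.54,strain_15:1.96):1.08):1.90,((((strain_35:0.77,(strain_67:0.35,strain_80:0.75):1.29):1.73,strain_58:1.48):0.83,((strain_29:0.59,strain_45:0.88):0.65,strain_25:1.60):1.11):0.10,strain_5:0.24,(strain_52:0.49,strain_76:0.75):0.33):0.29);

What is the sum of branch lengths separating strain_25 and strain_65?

The path runs strain_25 → … → MRCA → … → strain_65; the MRCA is the root of the tree.
Branch lengths along that path: 1.60 + 1.11 + 0.10 + 0.29 + 1.90 + 1.08 + 1.54 = 7.62.

7.62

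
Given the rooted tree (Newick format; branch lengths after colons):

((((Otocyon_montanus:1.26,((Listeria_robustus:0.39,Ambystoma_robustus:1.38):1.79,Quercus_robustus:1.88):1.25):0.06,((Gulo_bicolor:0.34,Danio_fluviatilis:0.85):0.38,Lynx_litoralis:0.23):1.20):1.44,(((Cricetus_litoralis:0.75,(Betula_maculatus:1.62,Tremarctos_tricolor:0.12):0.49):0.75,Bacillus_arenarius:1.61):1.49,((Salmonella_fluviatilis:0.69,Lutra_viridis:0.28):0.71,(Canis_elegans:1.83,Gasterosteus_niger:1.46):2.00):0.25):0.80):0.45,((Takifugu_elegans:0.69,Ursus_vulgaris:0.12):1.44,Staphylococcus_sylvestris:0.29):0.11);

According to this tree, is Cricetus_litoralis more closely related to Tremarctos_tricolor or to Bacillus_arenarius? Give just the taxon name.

Tremarctos_tricolor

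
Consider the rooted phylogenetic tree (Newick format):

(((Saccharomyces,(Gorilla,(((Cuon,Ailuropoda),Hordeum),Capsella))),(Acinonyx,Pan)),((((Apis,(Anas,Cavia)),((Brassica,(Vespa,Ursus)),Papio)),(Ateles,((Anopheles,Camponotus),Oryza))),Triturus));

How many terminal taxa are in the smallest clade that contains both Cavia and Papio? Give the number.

7

The MRCA of Cavia and Papio is the node subtending ((Apis,(Anas,Cavia)),((Brassica,(Vespa,Ursus)),Papio)).
That clade contains 7 terminal taxa: Anas, Apis, Brassica, Cavia, Papio, Ursus, Vespa.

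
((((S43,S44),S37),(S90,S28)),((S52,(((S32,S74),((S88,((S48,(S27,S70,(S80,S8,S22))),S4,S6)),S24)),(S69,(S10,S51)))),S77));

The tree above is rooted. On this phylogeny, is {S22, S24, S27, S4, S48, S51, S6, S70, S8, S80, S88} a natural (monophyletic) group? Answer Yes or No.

The MRCA of the listed taxa subtends (((S32,S74),((S88,((S48,(S27,S70,(S80,S8,S22))),S4,S6)),S24)),(S69,(S10,S51))).
That clade also contains S10, S32, S69, S74, which are not in the proposed group, so the group is not monophyletic.

No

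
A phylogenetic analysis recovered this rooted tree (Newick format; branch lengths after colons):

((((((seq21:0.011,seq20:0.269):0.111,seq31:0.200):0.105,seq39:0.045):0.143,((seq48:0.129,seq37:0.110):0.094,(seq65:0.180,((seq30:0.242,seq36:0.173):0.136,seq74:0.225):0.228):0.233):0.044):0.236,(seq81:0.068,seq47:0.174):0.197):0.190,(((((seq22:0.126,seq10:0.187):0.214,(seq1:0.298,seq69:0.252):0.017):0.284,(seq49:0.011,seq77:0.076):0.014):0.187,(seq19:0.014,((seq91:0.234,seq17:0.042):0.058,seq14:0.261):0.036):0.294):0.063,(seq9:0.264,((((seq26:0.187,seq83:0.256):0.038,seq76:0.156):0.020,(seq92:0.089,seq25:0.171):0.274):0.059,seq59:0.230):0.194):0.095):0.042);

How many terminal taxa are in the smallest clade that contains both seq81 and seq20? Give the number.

12

The MRCA of seq81 and seq20 is the node subtending (((((seq21,seq20),seq31),seq39),((seq48,seq37),(seq65,((seq30,seq36),seq74)))),(seq81,seq47)).
That clade contains 12 terminal taxa: seq20, seq21, seq30, seq31, seq36, seq37, seq39, seq47, seq48, seq65, seq74, seq81.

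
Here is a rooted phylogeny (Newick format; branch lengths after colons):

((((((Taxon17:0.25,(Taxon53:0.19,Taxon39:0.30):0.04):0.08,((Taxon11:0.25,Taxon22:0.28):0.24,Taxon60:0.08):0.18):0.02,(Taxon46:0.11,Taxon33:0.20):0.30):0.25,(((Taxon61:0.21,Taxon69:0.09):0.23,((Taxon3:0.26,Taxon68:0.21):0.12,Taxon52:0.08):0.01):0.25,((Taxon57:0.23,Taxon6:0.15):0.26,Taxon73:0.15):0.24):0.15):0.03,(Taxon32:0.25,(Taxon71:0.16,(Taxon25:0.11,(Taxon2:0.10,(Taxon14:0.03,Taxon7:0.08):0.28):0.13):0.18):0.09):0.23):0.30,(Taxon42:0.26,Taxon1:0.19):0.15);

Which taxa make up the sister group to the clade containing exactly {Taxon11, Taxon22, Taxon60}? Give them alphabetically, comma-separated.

The clade containing exactly {Taxon11, Taxon22, Taxon60} attaches to the tree at the node subtending ((Taxon17,(Taxon53,Taxon39)),((Taxon11,Taxon22),Taxon60)).
The other lineage descending from that same node — the sister group — is (Taxon17,(Taxon53,Taxon39)); its 3 tips in alphabetical order are the answer.

Taxon17, Taxon39, Taxon53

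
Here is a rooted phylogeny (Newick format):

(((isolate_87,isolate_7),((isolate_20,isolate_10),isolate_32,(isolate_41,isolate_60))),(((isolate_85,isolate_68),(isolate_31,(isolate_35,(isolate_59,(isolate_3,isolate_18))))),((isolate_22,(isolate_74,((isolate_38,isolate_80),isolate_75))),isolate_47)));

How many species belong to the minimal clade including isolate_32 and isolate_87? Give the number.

7

The MRCA of isolate_32 and isolate_87 is the node subtending ((isolate_87,isolate_7),((isolate_20,isolate_10),isolate_32,(isolate_41,isolate_60))).
That clade contains 7 terminal taxa: isolate_10, isolate_20, isolate_32, isolate_41, isolate_60, isolate_7, isolate_87.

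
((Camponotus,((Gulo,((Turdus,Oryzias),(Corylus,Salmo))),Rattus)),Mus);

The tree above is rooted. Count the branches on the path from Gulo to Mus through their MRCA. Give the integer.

5

The MRCA of Gulo and Mus is the root of the tree.
From Gulo up to that node: 4 branches. From Mus up to the same node: 1 branch. Total: 4 + 1 = 5.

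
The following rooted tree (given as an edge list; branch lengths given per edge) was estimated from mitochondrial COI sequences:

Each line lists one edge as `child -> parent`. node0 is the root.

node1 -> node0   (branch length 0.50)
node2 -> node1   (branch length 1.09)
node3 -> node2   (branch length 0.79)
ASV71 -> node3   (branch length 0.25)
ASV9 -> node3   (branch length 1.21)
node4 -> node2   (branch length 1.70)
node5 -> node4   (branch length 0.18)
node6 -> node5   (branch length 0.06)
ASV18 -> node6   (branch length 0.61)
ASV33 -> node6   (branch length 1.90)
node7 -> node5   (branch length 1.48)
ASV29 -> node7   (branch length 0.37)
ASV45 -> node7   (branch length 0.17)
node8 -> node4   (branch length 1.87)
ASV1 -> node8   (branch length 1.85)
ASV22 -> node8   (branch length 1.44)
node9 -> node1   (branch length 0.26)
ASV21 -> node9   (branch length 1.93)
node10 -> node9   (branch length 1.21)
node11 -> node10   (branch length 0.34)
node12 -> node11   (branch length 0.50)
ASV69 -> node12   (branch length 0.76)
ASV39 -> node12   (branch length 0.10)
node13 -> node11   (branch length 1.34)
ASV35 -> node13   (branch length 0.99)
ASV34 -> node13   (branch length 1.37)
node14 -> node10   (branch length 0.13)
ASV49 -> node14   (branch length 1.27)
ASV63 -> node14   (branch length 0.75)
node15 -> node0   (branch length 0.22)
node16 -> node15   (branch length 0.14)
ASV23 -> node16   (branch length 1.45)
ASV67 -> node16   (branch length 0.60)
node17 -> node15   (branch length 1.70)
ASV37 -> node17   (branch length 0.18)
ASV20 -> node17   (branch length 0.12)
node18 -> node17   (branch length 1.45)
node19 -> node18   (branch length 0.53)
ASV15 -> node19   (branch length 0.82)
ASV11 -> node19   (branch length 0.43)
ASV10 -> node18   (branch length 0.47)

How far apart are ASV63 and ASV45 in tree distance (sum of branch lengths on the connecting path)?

The path runs ASV63 → … → MRCA → … → ASV45; the MRCA is the node subtending (((ASV71,ASV9),(((ASV18,ASV33),(ASV29,ASV45)),(ASV1,ASV22))),(ASV21,(((ASV69,ASV39),(ASV35,ASV34)),(ASV49,ASV63)))).
Branch lengths along that path: 0.75 + 0.13 + 1.21 + 0.26 + 1.09 + 1.70 + 0.18 + 1.48 + 0.17 = 6.97.

6.97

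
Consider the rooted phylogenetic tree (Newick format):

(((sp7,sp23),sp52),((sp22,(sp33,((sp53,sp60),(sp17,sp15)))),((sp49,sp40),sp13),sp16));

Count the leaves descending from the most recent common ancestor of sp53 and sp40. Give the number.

10

The MRCA of sp53 and sp40 is the node subtending ((sp22,(sp33,((sp53,sp60),(sp17,sp15)))),((sp49,sp40),sp13),sp16).
That clade contains 10 terminal taxa: sp13, sp15, sp16, sp17, sp22, sp33, sp40, sp49, sp53, sp60.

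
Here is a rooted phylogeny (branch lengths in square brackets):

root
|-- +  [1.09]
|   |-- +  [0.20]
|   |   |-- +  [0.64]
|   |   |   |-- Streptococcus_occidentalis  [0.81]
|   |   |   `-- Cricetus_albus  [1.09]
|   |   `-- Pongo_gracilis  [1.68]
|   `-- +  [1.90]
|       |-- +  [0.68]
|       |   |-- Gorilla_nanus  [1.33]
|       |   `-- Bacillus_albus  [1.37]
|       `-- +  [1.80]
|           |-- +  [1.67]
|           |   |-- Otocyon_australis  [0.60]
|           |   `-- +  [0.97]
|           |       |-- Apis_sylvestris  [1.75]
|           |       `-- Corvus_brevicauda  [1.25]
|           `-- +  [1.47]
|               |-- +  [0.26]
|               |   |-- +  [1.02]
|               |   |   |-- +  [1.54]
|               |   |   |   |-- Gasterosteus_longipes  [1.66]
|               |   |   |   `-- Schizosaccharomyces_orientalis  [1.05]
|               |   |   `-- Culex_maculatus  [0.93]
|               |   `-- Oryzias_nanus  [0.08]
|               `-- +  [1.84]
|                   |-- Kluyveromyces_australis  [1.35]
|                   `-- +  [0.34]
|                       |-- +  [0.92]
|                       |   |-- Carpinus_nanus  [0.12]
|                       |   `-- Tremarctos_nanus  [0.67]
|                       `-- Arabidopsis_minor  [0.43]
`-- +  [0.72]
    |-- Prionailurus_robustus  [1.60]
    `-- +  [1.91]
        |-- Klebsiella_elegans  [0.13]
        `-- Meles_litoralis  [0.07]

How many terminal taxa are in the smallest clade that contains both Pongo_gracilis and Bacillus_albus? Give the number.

The MRCA of Pongo_gracilis and Bacillus_albus is the node subtending (((Streptococcus_occidentalis,Cricetus_albus),Pongo_gracilis),((Gorilla_nanus,Bacillus_albus),((Otocyon_australis,(Apis_sylvestris,Corvus_brevicauda)),((((Gasterosteus_longipes,Schizosaccharomyces_orientalis),Culex_maculatus),Oryzias_nanus),(Kluyveromyces_australis,((Carpinus_nanus,Tremarctos_nanus),Arabidopsis_minor)))))).
That clade contains 16 terminal taxa: Apis_sylvestris, Arabidopsis_minor, Bacillus_albus, Carpinus_nanus, Corvus_brevicauda, Cricetus_albus, Culex_maculatus, Gasterosteus_longipes, Gorilla_nanus, Kluyveromyces_australis, Oryzias_nanus, Otocyon_australis, Pongo_gracilis, Schizosaccharomyces_orientalis, Streptococcus_occidentalis, Tremarctos_nanus.

16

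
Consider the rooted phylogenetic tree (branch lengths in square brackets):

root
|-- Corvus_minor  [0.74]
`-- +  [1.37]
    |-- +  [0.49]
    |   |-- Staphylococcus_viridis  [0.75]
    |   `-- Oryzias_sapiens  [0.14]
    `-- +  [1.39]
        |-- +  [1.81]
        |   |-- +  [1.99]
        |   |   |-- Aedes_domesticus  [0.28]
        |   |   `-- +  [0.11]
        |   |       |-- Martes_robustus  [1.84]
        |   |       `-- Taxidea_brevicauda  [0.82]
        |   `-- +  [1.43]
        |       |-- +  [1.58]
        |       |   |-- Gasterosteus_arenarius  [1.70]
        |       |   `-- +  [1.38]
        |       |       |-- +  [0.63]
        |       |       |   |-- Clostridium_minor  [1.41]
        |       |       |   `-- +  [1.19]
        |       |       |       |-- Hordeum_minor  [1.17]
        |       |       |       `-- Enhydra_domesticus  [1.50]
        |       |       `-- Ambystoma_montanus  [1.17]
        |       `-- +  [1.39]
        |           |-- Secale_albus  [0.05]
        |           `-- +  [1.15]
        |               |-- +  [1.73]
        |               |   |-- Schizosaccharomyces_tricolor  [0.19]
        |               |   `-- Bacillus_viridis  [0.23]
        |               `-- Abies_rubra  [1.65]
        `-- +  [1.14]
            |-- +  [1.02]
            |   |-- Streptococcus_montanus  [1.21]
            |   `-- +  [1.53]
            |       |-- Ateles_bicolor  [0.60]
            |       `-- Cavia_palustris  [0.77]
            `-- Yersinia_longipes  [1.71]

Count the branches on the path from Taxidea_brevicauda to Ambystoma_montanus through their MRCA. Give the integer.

7

The MRCA of Taxidea_brevicauda and Ambystoma_montanus is the node subtending ((Aedes_domesticus,(Martes_robustus,Taxidea_brevicauda)),((Gasterosteus_arenarius,((Clostridium_minor,(Hordeum_minor,Enhydra_domesticus)),Ambystoma_montanus)),(Secale_albus,((Schizosaccharomyces_tricolor,Bacillus_viridis),Abies_rubra)))).
From Taxidea_brevicauda up to that node: 3 branches. From Ambystoma_montanus up to the same node: 4 branches. Total: 3 + 4 = 7.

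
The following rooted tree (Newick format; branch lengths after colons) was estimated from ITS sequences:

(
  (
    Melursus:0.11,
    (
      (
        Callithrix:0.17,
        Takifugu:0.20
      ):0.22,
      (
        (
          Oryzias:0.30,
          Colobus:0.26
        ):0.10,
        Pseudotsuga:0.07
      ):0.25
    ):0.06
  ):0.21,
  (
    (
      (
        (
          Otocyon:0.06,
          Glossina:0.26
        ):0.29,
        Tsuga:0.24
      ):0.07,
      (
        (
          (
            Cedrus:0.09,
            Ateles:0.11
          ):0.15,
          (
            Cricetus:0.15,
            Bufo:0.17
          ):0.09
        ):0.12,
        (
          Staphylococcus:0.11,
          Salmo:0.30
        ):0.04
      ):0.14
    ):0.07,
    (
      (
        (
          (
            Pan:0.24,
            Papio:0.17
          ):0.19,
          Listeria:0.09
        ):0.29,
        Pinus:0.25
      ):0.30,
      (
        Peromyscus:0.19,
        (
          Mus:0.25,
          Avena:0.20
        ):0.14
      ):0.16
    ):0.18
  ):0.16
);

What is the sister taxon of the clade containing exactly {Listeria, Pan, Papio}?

Pinus

The clade containing exactly {Listeria, Pan, Papio} attaches to the tree at the node subtending (((Pan,Papio),Listeria),Pinus).
The other lineage descending from that same node — the sister group — is the single tip Pinus.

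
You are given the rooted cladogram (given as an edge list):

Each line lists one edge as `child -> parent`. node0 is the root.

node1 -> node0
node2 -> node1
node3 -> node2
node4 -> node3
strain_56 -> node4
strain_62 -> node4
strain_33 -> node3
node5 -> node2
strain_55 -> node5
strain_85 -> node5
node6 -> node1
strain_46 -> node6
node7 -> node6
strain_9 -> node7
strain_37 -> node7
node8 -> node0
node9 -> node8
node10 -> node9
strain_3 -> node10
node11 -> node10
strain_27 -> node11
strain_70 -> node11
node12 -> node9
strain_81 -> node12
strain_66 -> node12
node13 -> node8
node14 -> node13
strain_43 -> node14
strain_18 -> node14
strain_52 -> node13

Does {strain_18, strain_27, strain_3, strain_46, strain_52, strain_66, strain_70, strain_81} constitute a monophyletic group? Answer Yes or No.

The MRCA of the listed taxa is the root, so the smallest clade containing them is the whole tree.
That clade also contains strain_33, strain_37, strain_43, strain_55, strain_56, strain_62, strain_85, strain_9, which are not in the proposed group, so the group is not monophyletic.

No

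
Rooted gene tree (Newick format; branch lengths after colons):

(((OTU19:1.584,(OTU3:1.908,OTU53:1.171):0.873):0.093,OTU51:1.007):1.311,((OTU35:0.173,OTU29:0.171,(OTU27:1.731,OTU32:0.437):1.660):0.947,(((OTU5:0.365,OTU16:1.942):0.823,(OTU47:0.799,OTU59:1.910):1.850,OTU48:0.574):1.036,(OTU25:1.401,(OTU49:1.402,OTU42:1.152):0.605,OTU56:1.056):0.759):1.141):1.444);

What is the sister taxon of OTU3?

OTU3 attaches to the tree at the node subtending (OTU3,OTU53).
The other lineage descending from that same node — the sister group — is the single tip OTU53.

OTU53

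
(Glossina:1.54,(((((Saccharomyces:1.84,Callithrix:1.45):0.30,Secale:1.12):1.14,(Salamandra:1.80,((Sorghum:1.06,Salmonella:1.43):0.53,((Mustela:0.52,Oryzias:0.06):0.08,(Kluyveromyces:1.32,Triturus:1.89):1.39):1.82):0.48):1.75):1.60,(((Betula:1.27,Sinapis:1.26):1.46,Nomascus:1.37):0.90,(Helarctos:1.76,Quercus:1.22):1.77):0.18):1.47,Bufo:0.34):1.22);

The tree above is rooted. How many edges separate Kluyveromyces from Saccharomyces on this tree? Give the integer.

8

The MRCA of Kluyveromyces and Saccharomyces is the node subtending (((Saccharomyces,Callithrix),Secale),(Salamandra,((Sorghum,Salmonella),((Mustela,Oryzias),(Kluyveromyces,Triturus))))).
From Kluyveromyces up to that node: 5 branches. From Saccharomyces up to the same node: 3 branches. Total: 5 + 3 = 8.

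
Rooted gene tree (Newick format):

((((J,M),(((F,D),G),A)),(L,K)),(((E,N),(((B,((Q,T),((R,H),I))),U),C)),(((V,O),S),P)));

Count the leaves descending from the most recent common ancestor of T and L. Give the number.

The MRCA of T and L is the root, so the clade is the entire tree.
That clade contains 22 terminal taxa: A, B, C, D, E, F, G, H, I, J, K, L, M, N, O, P, Q, R, S, T, U, V.

22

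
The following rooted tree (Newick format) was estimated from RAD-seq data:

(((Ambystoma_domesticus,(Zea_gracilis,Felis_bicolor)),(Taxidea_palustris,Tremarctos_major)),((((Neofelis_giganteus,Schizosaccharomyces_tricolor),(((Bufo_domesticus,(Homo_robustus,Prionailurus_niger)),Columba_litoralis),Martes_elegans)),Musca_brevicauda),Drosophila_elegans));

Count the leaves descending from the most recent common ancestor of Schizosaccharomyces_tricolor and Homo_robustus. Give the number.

The MRCA of Schizosaccharomyces_tricolor and Homo_robustus is the node subtending ((Neofelis_giganteus,Schizosaccharomyces_tricolor),(((Bufo_domesticus,(Homo_robustus,Prionailurus_niger)),Columba_litoralis),Martes_elegans)).
That clade contains 7 terminal taxa: Bufo_domesticus, Columba_litoralis, Homo_robustus, Martes_elegans, Neofelis_giganteus, Prionailurus_niger, Schizosaccharomyces_tricolor.

7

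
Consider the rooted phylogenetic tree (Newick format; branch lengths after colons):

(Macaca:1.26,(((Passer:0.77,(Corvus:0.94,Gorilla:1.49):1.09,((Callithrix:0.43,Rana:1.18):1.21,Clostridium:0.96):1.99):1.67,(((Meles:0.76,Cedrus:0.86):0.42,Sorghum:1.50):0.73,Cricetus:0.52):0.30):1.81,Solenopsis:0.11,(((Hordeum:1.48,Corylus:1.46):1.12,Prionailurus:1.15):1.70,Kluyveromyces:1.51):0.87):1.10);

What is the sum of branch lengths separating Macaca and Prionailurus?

6.08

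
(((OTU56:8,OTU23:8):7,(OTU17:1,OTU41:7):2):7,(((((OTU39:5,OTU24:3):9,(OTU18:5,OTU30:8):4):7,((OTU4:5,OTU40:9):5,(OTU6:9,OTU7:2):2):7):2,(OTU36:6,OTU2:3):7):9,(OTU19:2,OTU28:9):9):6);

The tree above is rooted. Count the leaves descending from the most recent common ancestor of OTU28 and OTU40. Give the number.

The MRCA of OTU28 and OTU40 is the node subtending (((((OTU39,OTU24),(OTU18,OTU30)),((OTU4,OTU40),(OTU6,OTU7))),(OTU36,OTU2)),(OTU19,OTU28)).
That clade contains 12 terminal taxa: OTU18, OTU19, OTU2, OTU24, OTU28, OTU30, OTU36, OTU39, OTU4, OTU40, OTU6, OTU7.

12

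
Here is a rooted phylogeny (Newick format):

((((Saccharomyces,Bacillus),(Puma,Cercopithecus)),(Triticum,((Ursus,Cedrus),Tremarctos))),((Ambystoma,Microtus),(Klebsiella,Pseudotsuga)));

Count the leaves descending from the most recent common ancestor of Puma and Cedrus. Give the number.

The MRCA of Puma and Cedrus is the node subtending (((Saccharomyces,Bacillus),(Puma,Cercopithecus)),(Triticum,((Ursus,Cedrus),Tremarctos))).
That clade contains 8 terminal taxa: Bacillus, Cedrus, Cercopithecus, Puma, Saccharomyces, Tremarctos, Triticum, Ursus.

8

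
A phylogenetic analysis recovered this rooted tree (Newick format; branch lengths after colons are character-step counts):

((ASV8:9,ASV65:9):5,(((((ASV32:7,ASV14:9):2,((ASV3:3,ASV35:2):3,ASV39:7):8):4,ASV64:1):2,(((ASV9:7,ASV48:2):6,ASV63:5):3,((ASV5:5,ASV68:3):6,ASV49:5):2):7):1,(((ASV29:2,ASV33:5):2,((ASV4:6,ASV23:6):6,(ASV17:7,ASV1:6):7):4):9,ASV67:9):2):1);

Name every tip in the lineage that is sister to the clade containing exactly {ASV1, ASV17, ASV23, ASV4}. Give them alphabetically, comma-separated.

The clade containing exactly {ASV1, ASV17, ASV23, ASV4} attaches to the tree at the node subtending ((ASV29,ASV33),((ASV4,ASV23),(ASV17,ASV1))).
The other lineage descending from that same node — the sister group — is (ASV29,ASV33); its 2 tips in alphabetical order are the answer.

ASV29, ASV33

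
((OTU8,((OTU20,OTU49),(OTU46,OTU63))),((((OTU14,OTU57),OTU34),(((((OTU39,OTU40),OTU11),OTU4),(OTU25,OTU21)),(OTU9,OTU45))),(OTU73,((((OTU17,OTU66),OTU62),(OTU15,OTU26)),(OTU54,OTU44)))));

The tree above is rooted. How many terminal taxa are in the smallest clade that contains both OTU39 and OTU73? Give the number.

19

The MRCA of OTU39 and OTU73 is the node subtending ((((OTU14,OTU57),OTU34),(((((OTU39,OTU40),OTU11),OTU4),(OTU25,OTU21)),(OTU9,OTU45))),(OTU73,((((OTU17,OTU66),OTU62),(OTU15,OTU26)),(OTU54,OTU44)))).
That clade contains 19 terminal taxa: OTU11, OTU14, OTU15, OTU17, OTU21, OTU25, OTU26, OTU34, OTU39, OTU4, OTU40, OTU44, OTU45, OTU54, OTU57, OTU62, OTU66, OTU73, OTU9.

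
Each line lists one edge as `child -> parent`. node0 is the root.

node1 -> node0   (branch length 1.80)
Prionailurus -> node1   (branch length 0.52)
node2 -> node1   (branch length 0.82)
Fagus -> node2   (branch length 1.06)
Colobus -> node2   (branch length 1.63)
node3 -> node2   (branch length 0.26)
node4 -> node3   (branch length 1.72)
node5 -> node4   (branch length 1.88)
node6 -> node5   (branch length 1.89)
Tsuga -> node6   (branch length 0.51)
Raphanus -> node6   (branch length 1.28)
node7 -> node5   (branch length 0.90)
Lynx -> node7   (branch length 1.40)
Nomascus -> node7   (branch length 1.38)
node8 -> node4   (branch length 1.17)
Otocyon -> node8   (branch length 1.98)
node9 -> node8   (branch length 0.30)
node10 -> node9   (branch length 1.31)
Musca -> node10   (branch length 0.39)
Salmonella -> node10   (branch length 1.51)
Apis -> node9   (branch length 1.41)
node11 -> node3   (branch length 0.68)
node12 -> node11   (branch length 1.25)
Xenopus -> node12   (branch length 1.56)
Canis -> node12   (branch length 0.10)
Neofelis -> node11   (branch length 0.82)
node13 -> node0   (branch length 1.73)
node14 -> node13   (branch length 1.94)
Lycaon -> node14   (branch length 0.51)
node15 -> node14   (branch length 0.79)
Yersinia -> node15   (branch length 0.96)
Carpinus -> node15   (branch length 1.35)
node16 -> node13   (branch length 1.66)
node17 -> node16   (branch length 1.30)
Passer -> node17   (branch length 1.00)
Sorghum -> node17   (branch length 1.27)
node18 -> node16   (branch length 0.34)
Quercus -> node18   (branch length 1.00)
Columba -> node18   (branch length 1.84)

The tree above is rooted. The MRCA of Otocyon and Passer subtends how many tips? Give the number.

21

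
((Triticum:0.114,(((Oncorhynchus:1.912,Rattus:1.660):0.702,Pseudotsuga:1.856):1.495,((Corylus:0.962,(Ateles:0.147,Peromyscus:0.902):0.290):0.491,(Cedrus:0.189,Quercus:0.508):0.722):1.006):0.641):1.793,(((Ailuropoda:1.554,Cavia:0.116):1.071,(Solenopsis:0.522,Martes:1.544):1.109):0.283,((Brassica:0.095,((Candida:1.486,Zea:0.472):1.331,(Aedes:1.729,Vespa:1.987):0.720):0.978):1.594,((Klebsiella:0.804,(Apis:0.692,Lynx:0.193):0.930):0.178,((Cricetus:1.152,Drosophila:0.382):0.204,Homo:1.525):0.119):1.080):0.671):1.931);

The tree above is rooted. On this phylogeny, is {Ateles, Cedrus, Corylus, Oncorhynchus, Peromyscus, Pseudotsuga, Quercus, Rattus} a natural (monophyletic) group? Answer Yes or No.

The most recent common ancestor of these taxa subtends (((Oncorhynchus,Rattus),Pseudotsuga),((Corylus,(Ateles,Peromyscus)),(Cedrus,Quercus))).
That clade has exactly 8 tips — every listed taxon and nothing else — so the group is monophyletic.

Yes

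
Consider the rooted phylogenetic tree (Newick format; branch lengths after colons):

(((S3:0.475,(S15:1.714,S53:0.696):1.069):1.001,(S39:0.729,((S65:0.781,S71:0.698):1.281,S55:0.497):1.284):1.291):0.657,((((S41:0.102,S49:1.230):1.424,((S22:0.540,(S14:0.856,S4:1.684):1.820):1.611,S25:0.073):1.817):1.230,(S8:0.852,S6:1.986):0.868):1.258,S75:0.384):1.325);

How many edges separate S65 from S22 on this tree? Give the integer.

11

The MRCA of S65 and S22 is the root of the tree.
From S65 up to that node: 5 branches. From S22 up to the same node: 6 branches. Total: 5 + 6 = 11.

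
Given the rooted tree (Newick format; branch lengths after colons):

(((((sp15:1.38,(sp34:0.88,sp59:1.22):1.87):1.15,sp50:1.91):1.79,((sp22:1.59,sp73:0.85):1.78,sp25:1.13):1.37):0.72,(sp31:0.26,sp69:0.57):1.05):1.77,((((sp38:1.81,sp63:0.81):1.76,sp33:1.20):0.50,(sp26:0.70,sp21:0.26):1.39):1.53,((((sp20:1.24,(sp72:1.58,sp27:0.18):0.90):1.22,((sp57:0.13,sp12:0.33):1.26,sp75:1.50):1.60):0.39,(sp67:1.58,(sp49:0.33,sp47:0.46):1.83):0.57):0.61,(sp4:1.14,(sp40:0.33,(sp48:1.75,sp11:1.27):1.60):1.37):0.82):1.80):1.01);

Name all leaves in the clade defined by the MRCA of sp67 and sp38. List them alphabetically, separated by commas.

sp11, sp12, sp20, sp21, sp26, sp27, sp33, sp38, sp4, sp40, sp47, sp48, sp49, sp57, sp63, sp67, sp72, sp75

Tracing sp67: it sits inside (sp67,(sp49,sp47)).
Tracing sp38: it sits inside (sp38,sp63).
The smallest clade enclosing both is ((((sp38,sp63),sp33),(sp26,sp21)),((((sp20,(sp72,sp27)),((sp57,sp12),sp75)),(sp67,(sp49,sp47))),(sp4,(sp40,(sp48,sp11))))); the answer is its 18 terminal taxa in alphabetical order.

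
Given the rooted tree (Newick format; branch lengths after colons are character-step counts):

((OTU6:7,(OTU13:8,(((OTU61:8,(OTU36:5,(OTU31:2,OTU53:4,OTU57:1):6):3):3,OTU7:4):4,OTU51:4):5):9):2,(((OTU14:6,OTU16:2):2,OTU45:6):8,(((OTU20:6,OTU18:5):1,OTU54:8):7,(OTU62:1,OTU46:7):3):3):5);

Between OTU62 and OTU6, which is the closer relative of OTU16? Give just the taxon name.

The MRCA of OTU16 and OTU62 subtends (((OTU14,OTU16),OTU45),(((OTU20,OTU18),OTU54),(OTU62,OTU46))) (8 taxa).
The MRCA of OTU16 and OTU6 is the root, subtending the entire tree (17 taxa).
The first is nested inside the second, so OTU16 shares a more recent common ancestor with OTU62.

OTU62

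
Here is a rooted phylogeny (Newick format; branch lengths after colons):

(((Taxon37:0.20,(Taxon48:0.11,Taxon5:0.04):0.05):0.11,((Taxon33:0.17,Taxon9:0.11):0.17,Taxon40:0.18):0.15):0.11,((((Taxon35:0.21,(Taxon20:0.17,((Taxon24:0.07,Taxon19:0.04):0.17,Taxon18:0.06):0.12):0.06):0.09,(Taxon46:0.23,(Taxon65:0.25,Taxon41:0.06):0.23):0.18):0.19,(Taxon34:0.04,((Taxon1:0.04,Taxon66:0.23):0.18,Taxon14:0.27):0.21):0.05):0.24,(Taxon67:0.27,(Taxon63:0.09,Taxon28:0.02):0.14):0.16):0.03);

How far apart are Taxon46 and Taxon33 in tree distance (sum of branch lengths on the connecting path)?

The path runs Taxon46 → … → MRCA → … → Taxon33; the MRCA is the root of the tree.
Branch lengths along that path: 0.23 + 0.18 + 0.19 + 0.24 + 0.03 + 0.11 + 0.15 + 0.17 + 0.17 = 1.47.

1.47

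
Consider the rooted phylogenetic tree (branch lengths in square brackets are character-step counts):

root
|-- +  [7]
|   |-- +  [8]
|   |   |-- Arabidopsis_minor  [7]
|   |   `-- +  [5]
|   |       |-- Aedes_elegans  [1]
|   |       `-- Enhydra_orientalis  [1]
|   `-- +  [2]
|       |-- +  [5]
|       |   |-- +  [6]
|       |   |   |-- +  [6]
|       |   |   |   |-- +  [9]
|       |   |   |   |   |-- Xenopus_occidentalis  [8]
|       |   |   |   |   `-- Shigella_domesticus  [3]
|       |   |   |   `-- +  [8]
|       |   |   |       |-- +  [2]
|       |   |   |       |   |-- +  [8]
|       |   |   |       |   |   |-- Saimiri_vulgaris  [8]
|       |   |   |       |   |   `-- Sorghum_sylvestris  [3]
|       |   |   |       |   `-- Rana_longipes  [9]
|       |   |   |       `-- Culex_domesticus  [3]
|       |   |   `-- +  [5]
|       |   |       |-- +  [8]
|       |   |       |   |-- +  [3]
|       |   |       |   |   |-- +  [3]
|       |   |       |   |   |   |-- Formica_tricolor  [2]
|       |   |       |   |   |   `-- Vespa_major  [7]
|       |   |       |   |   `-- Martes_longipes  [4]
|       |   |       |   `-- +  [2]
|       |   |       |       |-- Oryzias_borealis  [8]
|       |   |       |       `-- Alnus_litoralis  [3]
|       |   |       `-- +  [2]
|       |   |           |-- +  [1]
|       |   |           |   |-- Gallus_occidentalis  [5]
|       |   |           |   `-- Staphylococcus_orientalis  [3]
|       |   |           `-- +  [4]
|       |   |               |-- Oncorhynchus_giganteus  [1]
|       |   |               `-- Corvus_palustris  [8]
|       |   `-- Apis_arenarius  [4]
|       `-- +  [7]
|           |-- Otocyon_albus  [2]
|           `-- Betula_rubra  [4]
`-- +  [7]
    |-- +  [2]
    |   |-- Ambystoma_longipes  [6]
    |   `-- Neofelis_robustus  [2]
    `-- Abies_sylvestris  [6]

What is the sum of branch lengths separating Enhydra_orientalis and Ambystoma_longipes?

The path runs Enhydra_orientalis → … → MRCA → … → Ambystoma_longipes; the MRCA is the root of the tree.
Branch lengths along that path: 1 + 5 + 8 + 7 + 7 + 2 + 6 = 36.

36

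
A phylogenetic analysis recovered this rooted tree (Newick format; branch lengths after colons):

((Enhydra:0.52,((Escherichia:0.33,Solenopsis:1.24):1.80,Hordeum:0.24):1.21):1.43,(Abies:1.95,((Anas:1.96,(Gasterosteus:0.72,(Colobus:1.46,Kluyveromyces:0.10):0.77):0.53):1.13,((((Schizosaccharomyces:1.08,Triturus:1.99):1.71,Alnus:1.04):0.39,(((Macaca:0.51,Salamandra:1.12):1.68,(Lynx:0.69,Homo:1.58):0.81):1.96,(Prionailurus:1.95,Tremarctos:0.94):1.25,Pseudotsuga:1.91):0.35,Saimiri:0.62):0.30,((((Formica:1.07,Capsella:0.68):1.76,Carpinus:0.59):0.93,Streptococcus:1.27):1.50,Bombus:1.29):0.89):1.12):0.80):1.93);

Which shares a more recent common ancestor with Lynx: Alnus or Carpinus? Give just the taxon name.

The MRCA of Lynx and Alnus subtends (((Schizosaccharomyces,Triturus),Alnus),(((Macaca,Salamandra),(Lynx,Homo)),(Prionailurus,Tremarctos),Pseudotsuga),Saimiri) (11 taxa).
The MRCA of Lynx and Carpinus subtends ((((Schizosaccharomyces,Triturus),Alnus),(((Macaca,Salamandra),(Lynx,Homo)),(Prionailurus,Tremarctos),Pseudotsuga),Saimiri),((((Formica,Capsella),Carpinus),Streptococcus),Bombus)) (16 taxa).
The first is nested inside the second, so Lynx shares a more recent common ancestor with Alnus.

Alnus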